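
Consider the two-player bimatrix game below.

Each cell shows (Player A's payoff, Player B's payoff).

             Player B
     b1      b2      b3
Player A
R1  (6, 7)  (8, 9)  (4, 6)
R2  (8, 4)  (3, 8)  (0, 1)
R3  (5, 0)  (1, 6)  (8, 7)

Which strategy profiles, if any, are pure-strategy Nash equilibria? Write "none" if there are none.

Player A against b1: payoffs 6, 8, 5 → best response R2.
Player A against b2: payoffs 8, 3, 1 → best response R1.
Player A against b3: payoffs 4, 0, 8 → best response R3.
Player B against R1: payoffs 7, 9, 6 → best response b2.
Player B against R2: payoffs 4, 8, 1 → best response b2.
Player B against R3: payoffs 0, 6, 7 → best response b3.
Mutual best responses: (R1, b2); (R3, b3).

Pure-strategy Nash equilibria: (R1, b2) and (R3, b3)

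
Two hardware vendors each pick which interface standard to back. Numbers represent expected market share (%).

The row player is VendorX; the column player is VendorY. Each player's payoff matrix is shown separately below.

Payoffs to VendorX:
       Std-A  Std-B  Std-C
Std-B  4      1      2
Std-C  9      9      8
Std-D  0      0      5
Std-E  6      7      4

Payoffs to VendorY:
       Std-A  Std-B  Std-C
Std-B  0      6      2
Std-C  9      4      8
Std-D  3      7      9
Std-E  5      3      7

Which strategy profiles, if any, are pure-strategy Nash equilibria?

For each player, find the best response to each opponent profile; mutual best responses are the pure NE.
VendorX against Std-A: payoffs 4, 9, 0, 6 → best response Std-C.
VendorX against Std-B: payoffs 1, 9, 0, 7 → best response Std-C.
VendorX against Std-C: payoffs 2, 8, 5, 4 → best response Std-C.
VendorY against Std-B: payoffs 0, 6, 2 → best response Std-B.
VendorY against Std-C: payoffs 9, 4, 8 → best response Std-A.
VendorY against Std-D: payoffs 3, 7, 9 → best response Std-C.
VendorY against Std-E: payoffs 5, 3, 7 → best response Std-C.
Mutual best responses: (Std-C, Std-A).

(Std-C, Std-A)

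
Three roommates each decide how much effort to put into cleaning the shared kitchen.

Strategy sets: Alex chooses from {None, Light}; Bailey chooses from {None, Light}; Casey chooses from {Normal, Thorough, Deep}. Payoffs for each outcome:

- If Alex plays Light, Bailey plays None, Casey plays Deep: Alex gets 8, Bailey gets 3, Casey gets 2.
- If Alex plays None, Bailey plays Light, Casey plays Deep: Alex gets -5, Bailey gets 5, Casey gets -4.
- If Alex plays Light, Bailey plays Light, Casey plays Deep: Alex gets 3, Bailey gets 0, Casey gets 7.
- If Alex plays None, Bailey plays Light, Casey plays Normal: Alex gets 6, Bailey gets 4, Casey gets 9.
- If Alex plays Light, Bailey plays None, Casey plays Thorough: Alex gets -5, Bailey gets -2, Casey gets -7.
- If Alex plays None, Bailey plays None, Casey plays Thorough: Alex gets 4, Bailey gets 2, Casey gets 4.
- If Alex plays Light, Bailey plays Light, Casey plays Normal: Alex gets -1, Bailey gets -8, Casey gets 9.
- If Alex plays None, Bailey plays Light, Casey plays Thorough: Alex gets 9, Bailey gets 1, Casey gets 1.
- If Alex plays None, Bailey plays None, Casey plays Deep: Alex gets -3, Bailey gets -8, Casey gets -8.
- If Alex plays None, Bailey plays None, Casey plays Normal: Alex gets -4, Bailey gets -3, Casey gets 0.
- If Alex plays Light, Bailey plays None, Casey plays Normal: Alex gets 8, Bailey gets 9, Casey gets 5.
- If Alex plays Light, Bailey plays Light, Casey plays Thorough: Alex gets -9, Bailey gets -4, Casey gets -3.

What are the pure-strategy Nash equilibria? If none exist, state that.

Alex against (None, Normal): payoffs -4, 8 → best response Light.
Alex against (None, Thorough): payoffs 4, -5 → best response None.
Alex against (None, Deep): payoffs -3, 8 → best response Light.
Alex against (Light, Normal): payoffs 6, -1 → best response None.
Alex against (Light, Thorough): payoffs 9, -9 → best response None.
Alex against (Light, Deep): payoffs -5, 3 → best response Light.
Bailey against (None, Normal): payoffs -3, 4 → best response Light.
Bailey against (None, Thorough): payoffs 2, 1 → best response None.
Bailey against (None, Deep): payoffs -8, 5 → best response Light.
Bailey against (Light, Normal): payoffs 9, -8 → best response None.
Bailey against (Light, Thorough): payoffs -2, -4 → best response None.
Bailey against (Light, Deep): payoffs 3, 0 → best response None.
Casey against (None, None): payoffs 0, 4, -8 → best response Thorough.
Casey against (None, Light): payoffs 9, 1, -4 → best response Normal.
Casey against (Light, None): payoffs 5, -7, 2 → best response Normal.
Casey against (Light, Light): payoffs 9, -3, 7 → best response Normal.
Mutual best responses: (None, None, Thorough); (None, Light, Normal); (Light, None, Normal).

Pure-strategy Nash equilibria: (None, None, Thorough) and (None, Light, Normal) and (Light, None, Normal)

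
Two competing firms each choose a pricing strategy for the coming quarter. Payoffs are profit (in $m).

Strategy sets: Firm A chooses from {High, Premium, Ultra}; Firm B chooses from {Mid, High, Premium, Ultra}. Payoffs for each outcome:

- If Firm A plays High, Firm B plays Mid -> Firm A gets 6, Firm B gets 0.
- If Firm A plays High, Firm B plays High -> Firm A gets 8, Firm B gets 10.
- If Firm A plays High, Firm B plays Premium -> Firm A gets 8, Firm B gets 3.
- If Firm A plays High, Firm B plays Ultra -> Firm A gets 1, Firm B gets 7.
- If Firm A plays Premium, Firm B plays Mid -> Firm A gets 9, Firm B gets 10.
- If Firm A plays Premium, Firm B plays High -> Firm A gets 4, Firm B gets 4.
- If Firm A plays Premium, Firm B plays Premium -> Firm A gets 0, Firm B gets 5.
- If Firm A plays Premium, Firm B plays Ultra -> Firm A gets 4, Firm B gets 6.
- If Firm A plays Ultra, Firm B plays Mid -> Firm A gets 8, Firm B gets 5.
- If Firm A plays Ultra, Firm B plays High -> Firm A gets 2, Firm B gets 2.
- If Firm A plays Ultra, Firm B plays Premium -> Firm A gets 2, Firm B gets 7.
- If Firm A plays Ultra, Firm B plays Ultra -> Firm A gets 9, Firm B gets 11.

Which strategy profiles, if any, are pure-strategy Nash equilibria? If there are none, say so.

For each strategy profile, look for a profitable unilateral deviation.
(High, Mid): Firm A can switch to Premium (6 → 9). Not NE.
(High, High): Firm A gets 8, best alternative 4; Firm B gets 10, best alternative 7. No profitable deviation — NE.
(High, Premium): Firm B can switch to High (3 → 10). Not NE.
(High, Ultra): Firm A can switch to Premium (1 → 4). Not NE.
(Premium, Mid): Firm A gets 9, best alternative 8; Firm B gets 10, best alternative 6. No profitable deviation — NE.
(Premium, High): Firm A can switch to High (4 → 8). Not NE.
(Premium, Premium): Firm A can switch to High (0 → 8). Not NE.
(Premium, Ultra): Firm A can switch to Ultra (4 → 9). Not NE.
(Ultra, Ultra): Firm A gets 9, best alternative 4; Firm B gets 11, best alternative 7. No profitable deviation — NE.
(The remaining 3 profiles each have a profitable deviation by the same check.)

The pure Nash equilibria are (High, High); (Premium, Mid); (Ultra, Ultra).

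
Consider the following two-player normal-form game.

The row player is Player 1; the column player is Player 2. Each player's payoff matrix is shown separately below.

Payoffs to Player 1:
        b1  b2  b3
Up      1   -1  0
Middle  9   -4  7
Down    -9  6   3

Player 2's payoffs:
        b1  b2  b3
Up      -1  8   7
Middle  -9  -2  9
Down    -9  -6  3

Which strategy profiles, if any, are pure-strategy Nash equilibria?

(Up, b1): Player 1 can switch to Middle (1 → 9). Not NE.
(Up, b2): Player 1 can switch to Down (-1 → 6). Not NE.
(Up, b3): Player 1 can switch to Middle (0 → 7). Not NE.
(Middle, b1): Player 2 can switch to b2 (-9 → -2). Not NE.
(Middle, b2): Player 1 can switch to Up (-4 → -1). Not NE.
(Middle, b3): Player 1 gets 7, best alternative 3; Player 2 gets 9, best alternative -2. No profitable deviation — NE.
(Down, b1): Player 1 can switch to Up (-9 → 1). Not NE.
(Down, b2): Player 2 can switch to b3 (-6 → 3). Not NE.
(Down, b3): Player 1 can switch to Middle (3 → 7). Not NE.

The unique pure-strategy Nash equilibrium is (Middle, b3).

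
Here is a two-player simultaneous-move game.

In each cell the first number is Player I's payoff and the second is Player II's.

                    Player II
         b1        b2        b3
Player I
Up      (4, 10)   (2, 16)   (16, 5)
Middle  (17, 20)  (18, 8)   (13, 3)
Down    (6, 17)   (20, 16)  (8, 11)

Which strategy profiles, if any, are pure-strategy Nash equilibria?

(Up, b1): Player I can switch to Middle (4 → 17). Not NE.
(Up, b2): Player I can switch to Middle (2 → 18). Not NE.
(Up, b3): Player II can switch to b1 (5 → 10). Not NE.
(Middle, b1): Player I gets 17, best alternative 6; Player II gets 20, best alternative 8. No profitable deviation — NE.
(Middle, b2): Player I can switch to Down (18 → 20). Not NE.
(Middle, b3): Player I can switch to Up (13 → 16). Not NE.
(Down, b1): Player I can switch to Middle (6 → 17). Not NE.
(Down, b2): Player II can switch to b1 (16 → 17). Not NE.
(Down, b3): Player I can switch to Up (8 → 16). Not NE.

Pure NE: (Middle, b1)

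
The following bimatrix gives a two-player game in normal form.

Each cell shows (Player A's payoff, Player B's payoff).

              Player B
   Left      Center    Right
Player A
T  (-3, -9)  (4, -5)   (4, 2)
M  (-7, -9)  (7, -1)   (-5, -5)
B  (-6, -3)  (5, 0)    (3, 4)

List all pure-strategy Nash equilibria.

Player A against Left: payoffs -3, -7, -6 → best response T.
Player A against Center: payoffs 4, 7, 5 → best response M.
Player A against Right: payoffs 4, -5, 3 → best response T.
Player B against T: payoffs -9, -5, 2 → best response Right.
Player B against M: payoffs -9, -1, -5 → best response Center.
Player B against B: payoffs -3, 0, 4 → best response Right.
Mutual best responses: (T, Right); (M, Center).

(T, Right); (M, Center)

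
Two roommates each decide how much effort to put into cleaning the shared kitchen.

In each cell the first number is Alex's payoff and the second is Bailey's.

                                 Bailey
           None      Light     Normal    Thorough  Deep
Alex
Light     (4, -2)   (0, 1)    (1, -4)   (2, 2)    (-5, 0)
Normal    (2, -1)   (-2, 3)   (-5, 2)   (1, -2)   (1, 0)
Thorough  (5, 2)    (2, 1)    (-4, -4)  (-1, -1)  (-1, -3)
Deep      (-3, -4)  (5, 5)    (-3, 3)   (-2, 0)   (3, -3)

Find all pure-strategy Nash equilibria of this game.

For each strategy profile, look for a profitable unilateral deviation.
(Light, None): Alex can switch to Thorough (4 → 5). Not NE.
(Light, Light): Alex can switch to Thorough (0 → 2). Not NE.
(Light, Normal): Bailey can switch to None (-4 → -2). Not NE.
(Light, Thorough): Alex gets 2, best alternative 1; Bailey gets 2, best alternative 1. No profitable deviation — NE.
(Light, Deep): Alex can switch to Normal (-5 → 1). Not NE.
(Normal, None): Alex can switch to Light (2 → 4). Not NE.
(Normal, Light): Alex can switch to Light (-2 → 0). Not NE.
(Normal, Normal): Alex can switch to Light (-5 → 1). Not NE.
(Normal, Thorough): Alex can switch to Light (1 → 2). Not NE.
(Normal, Deep): Alex can switch to Deep (1 → 3). Not NE.
(Thorough, None): Alex gets 5, best alternative 4; Bailey gets 2, best alternative 1. No profitable deviation — NE.
(Thorough, Light): Alex can switch to Deep (2 → 5). Not NE.
(Thorough, Normal): Alex can switch to Light (-4 → 1). Not NE.
(Thorough, Thorough): Alex can switch to Light (-1 → 2). Not NE.
(Deep, Light): Alex gets 5, best alternative 2; Bailey gets 5, best alternative 3. No profitable deviation — NE.
(The remaining 5 profiles each have a profitable deviation by the same check.)

The pure Nash equilibria are (Light, Thorough); (Thorough, None); (Deep, Light).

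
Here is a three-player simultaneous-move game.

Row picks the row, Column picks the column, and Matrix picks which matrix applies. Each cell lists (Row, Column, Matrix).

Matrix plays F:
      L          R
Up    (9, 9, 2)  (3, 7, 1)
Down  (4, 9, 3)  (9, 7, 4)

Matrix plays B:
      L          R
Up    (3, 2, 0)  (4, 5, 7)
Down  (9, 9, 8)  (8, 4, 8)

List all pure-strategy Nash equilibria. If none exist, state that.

Row against (L, F): payoffs 9, 4 → best response Up.
Row against (L, B): payoffs 3, 9 → best response Down.
Row against (R, F): payoffs 3, 9 → best response Down.
Row against (R, B): payoffs 4, 8 → best response Down.
Column against (Up, F): payoffs 9, 7 → best response L.
Column against (Up, B): payoffs 2, 5 → best response R.
Column against (Down, F): payoffs 9, 7 → best response L.
Column against (Down, B): payoffs 9, 4 → best response L.
Matrix against (Up, L): payoffs 2, 0 → best response F.
Matrix against (Up, R): payoffs 1, 7 → best response B.
Matrix against (Down, L): payoffs 3, 8 → best response B.
Matrix against (Down, R): payoffs 4, 8 → best response B.
Mutual best responses: (Up, L, F); (Down, L, B).

(Up, L, F); (Down, L, B)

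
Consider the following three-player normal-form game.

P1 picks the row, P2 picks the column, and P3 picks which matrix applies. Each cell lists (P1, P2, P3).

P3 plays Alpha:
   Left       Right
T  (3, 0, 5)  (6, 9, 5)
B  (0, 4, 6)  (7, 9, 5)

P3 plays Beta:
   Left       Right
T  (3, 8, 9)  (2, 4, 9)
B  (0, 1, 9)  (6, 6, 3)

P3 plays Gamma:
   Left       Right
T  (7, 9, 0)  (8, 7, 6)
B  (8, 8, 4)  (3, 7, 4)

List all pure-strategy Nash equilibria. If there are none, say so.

For each player, find the best response to each opponent profile; mutual best responses are the pure NE.
P1 against (Left, Alpha): payoffs 3, 0 → best response T.
P1 against (Left, Beta): payoffs 3, 0 → best response T.
P1 against (Left, Gamma): payoffs 7, 8 → best response B.
P1 against (Right, Alpha): payoffs 6, 7 → best response B.
P1 against (Right, Beta): payoffs 2, 6 → best response B.
P1 against (Right, Gamma): payoffs 8, 3 → best response T.
P2 against (T, Alpha): payoffs 0, 9 → best response Right.
P2 against (T, Beta): payoffs 8, 4 → best response Left.
P2 against (T, Gamma): payoffs 9, 7 → best response Left.
P2 against (B, Alpha): payoffs 4, 9 → best response Right.
P2 against (B, Beta): payoffs 1, 6 → best response Right.
P2 against (B, Gamma): payoffs 8, 7 → best response Left.
P3 against (T, Left): payoffs 5, 9, 0 → best response Beta.
P3 against (T, Right): payoffs 5, 9, 6 → best response Beta.
P3 against (B, Left): payoffs 6, 9, 4 → best response Beta.
P3 against (B, Right): payoffs 5, 3, 4 → best response Alpha.
Mutual best responses: (T, Left, Beta); (B, Right, Alpha).

The pure Nash equilibria are (T, Left, Beta); (B, Right, Alpha).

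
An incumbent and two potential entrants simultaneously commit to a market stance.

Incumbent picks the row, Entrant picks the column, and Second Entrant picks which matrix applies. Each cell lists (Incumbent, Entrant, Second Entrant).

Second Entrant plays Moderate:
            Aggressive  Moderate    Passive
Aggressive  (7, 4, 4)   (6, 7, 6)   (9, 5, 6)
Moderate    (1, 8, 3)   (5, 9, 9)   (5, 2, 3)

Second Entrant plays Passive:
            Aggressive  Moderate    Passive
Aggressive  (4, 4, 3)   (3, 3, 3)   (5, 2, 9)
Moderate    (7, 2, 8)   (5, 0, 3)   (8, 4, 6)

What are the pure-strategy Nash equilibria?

Pure-strategy Nash equilibria: (Aggressive, Moderate, Moderate); (Moderate, Passive, Passive)

For each player, find the best response to each opponent profile; mutual best responses are the pure NE.
Incumbent against (Aggressive, Moderate): payoffs 7, 1 → best response Aggressive.
Incumbent against (Aggressive, Passive): payoffs 4, 7 → best response Moderate.
Incumbent against (Moderate, Moderate): payoffs 6, 5 → best response Aggressive.
Incumbent against (Moderate, Passive): payoffs 3, 5 → best response Moderate.
Incumbent against (Passive, Moderate): payoffs 9, 5 → best response Aggressive.
Incumbent against (Passive, Passive): payoffs 5, 8 → best response Moderate.
Entrant against (Aggressive, Moderate): payoffs 4, 7, 5 → best response Moderate.
Entrant against (Aggressive, Passive): payoffs 4, 3, 2 → best response Aggressive.
Entrant against (Moderate, Moderate): payoffs 8, 9, 2 → best response Moderate.
Entrant against (Moderate, Passive): payoffs 2, 0, 4 → best response Passive.
Second Entrant against (Aggressive, Aggressive): payoffs 4, 3 → best response Moderate.
Second Entrant against (Aggressive, Moderate): payoffs 6, 3 → best response Moderate.
Second Entrant against (Aggressive, Passive): payoffs 6, 9 → best response Passive.
Second Entrant against (Moderate, Aggressive): payoffs 3, 8 → best response Passive.
Second Entrant against (Moderate, Moderate): payoffs 9, 3 → best response Moderate.
Second Entrant against (Moderate, Passive): payoffs 3, 6 → best response Passive.
Mutual best responses: (Aggressive, Moderate, Moderate); (Moderate, Passive, Passive).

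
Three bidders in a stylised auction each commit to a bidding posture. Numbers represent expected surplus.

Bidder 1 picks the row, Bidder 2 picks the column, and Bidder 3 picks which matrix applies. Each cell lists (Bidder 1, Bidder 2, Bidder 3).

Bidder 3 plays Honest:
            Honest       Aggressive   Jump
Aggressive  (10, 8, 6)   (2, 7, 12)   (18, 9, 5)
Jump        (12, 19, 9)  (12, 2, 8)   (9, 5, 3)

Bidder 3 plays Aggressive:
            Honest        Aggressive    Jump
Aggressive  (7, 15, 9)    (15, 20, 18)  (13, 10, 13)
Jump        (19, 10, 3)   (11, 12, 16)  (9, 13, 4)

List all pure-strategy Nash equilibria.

The pure Nash equilibria are (Aggressive, Aggressive, Aggressive) and (Jump, Honest, Honest).

(Aggressive, Honest, Honest): Bidder 1 can switch to Jump (10 → 12). Not NE.
(Aggressive, Honest, Aggressive): Bidder 1 can switch to Jump (7 → 19). Not NE.
(Aggressive, Aggressive, Honest): Bidder 1 can switch to Jump (2 → 12). Not NE.
(Aggressive, Aggressive, Aggressive): Bidder 1 gets 15, best alternative 11; Bidder 2 gets 20, best alternative 15; Bidder 3 gets 18, best alternative 12. No profitable deviation — NE.
(Aggressive, Jump, Honest): Bidder 3 can switch to Aggressive (5 → 13). Not NE.
(Aggressive, Jump, Aggressive): Bidder 2 can switch to Honest (10 → 15). Not NE.
(Jump, Honest, Honest): Bidder 1 gets 12, best alternative 10; Bidder 2 gets 19, best alternative 5; Bidder 3 gets 9, best alternative 3. No profitable deviation — NE.
(Jump, Honest, Aggressive): Bidder 2 can switch to Aggressive (10 → 12). Not NE.
(Jump, Aggressive, Honest): Bidder 2 can switch to Honest (2 → 19). Not NE.
(Jump, Aggressive, Aggressive): Bidder 1 can switch to Aggressive (11 → 15). Not NE.
(Jump, Jump, Honest): Bidder 1 can switch to Aggressive (9 → 18). Not NE.
(Jump, Jump, Aggressive): Bidder 1 can switch to Aggressive (9 → 13). Not NE.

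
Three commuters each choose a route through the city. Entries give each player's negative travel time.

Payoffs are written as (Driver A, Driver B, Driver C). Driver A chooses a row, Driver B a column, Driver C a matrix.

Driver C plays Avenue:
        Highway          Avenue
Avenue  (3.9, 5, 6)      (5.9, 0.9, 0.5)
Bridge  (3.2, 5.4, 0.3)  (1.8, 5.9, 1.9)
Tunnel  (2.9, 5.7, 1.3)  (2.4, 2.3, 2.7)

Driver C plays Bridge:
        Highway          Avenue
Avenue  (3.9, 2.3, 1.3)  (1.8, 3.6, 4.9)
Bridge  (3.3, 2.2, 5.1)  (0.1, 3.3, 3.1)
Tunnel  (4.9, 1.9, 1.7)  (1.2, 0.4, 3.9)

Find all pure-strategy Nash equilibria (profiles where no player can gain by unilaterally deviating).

The pure Nash equilibria are (Avenue, Highway, Avenue) and (Avenue, Avenue, Bridge) and (Tunnel, Highway, Bridge).

(Avenue, Highway, Avenue): Driver A gets 3.9, best alternative 3.2; Driver B gets 5, best alternative 0.9; Driver C gets 6, best alternative 1.3. No profitable deviation — NE.
(Avenue, Highway, Bridge): Driver A can switch to Tunnel (3.9 → 4.9). Not NE.
(Avenue, Avenue, Avenue): Driver B can switch to Highway (0.9 → 5). Not NE.
(Avenue, Avenue, Bridge): Driver A gets 1.8, best alternative 1.2; Driver B gets 3.6, best alternative 2.3; Driver C gets 4.9, best alternative 0.5. No profitable deviation — NE.
(Bridge, Highway, Avenue): Driver A can switch to Avenue (3.2 → 3.9). Not NE.
(Bridge, Highway, Bridge): Driver A can switch to Avenue (3.3 → 3.9). Not NE.
(Bridge, Avenue, Avenue): Driver A can switch to Avenue (1.8 → 5.9). Not NE.
(Bridge, Avenue, Bridge): Driver A can switch to Avenue (0.1 → 1.8). Not NE.
(Tunnel, Highway, Avenue): Driver A can switch to Avenue (2.9 → 3.9). Not NE.
(Tunnel, Highway, Bridge): Driver A gets 4.9, best alternative 3.9; Driver B gets 1.9, best alternative 0.4; Driver C gets 1.7, best alternative 1.3. No profitable deviation — NE.
(Tunnel, Avenue, Avenue): Driver A can switch to Avenue (2.4 → 5.9). Not NE.
(Tunnel, Avenue, Bridge): Driver A can switch to Avenue (1.2 → 1.8). Not NE.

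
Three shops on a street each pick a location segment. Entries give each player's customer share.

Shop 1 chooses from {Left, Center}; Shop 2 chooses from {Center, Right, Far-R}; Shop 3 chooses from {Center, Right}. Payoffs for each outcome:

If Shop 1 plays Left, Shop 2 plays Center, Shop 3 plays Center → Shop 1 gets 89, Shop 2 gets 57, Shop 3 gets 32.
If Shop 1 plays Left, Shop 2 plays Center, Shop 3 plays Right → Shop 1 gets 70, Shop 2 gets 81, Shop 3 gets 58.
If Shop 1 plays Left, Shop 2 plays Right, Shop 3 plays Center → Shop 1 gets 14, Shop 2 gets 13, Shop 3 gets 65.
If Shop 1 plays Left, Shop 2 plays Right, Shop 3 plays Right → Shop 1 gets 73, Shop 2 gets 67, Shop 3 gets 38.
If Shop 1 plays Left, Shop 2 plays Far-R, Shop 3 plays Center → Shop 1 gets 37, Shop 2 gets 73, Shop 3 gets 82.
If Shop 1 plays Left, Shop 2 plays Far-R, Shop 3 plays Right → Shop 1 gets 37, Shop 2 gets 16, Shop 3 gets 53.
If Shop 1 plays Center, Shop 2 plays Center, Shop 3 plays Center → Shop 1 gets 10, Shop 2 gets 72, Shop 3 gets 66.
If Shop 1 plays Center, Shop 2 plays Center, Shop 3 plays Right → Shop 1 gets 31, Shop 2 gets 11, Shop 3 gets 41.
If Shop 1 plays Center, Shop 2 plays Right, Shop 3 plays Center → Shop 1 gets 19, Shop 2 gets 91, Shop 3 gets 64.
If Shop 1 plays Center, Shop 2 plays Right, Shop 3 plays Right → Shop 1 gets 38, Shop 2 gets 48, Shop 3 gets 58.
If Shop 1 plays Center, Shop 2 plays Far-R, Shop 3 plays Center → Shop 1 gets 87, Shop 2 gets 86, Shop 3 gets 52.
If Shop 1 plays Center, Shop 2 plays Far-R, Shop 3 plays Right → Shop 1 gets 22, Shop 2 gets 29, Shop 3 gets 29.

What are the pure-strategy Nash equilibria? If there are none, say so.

Pure-strategy Nash equilibria: (Left, Center, Right), (Center, Right, Center)

Check each profile: it is a Nash equilibrium iff no player can strictly gain by switching unilaterally.
(Left, Center, Center): Shop 2 can switch to Far-R (57 → 73). Not NE.
(Left, Center, Right): Shop 1 gets 70, best alternative 31; Shop 2 gets 81, best alternative 67; Shop 3 gets 58, best alternative 32. No profitable deviation — NE.
(Left, Right, Center): Shop 1 can switch to Center (14 → 19). Not NE.
(Left, Right, Right): Shop 2 can switch to Center (67 → 81). Not NE.
(Left, Far-R, Center): Shop 1 can switch to Center (37 → 87). Not NE.
(Left, Far-R, Right): Shop 2 can switch to Center (16 → 81). Not NE.
(Center, Center, Center): Shop 1 can switch to Left (10 → 89). Not NE.
(Center, Center, Right): Shop 1 can switch to Left (31 → 70). Not NE.
(Center, Right, Center): Shop 1 gets 19, best alternative 14; Shop 2 gets 91, best alternative 86; Shop 3 gets 64, best alternative 58. No profitable deviation — NE.
(Center, Right, Right): Shop 1 can switch to Left (38 → 73). Not NE.
(The remaining 2 profiles each have a profitable deviation by the same check.)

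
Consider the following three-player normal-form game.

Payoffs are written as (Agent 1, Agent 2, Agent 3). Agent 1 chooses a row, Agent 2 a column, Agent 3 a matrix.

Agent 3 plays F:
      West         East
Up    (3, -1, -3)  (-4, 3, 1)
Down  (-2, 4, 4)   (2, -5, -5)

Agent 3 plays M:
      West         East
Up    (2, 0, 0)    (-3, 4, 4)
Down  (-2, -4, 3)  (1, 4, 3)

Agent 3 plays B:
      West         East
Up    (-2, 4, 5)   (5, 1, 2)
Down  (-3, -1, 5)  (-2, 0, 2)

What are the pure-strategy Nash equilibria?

Pure-strategy Nash equilibria: (Up, West, B), (Down, East, M)

For each player, find the best response to each opponent profile; mutual best responses are the pure NE.
Agent 1 against (West, F): payoffs 3, -2 → best response Up.
Agent 1 against (West, M): payoffs 2, -2 → best response Up.
Agent 1 against (West, B): payoffs -2, -3 → best response Up.
Agent 1 against (East, F): payoffs -4, 2 → best response Down.
Agent 1 against (East, M): payoffs -3, 1 → best response Down.
Agent 1 against (East, B): payoffs 5, -2 → best response Up.
Agent 2 against (Up, F): payoffs -1, 3 → best response East.
Agent 2 against (Up, M): payoffs 0, 4 → best response East.
Agent 2 against (Up, B): payoffs 4, 1 → best response West.
Agent 2 against (Down, F): payoffs 4, -5 → best response West.
Agent 2 against (Down, M): payoffs -4, 4 → best response East.
Agent 2 against (Down, B): payoffs -1, 0 → best response East.
Agent 3 against (Up, West): payoffs -3, 0, 5 → best response B.
Agent 3 against (Up, East): payoffs 1, 4, 2 → best response M.
Agent 3 against (Down, West): payoffs 4, 3, 5 → best response B.
Agent 3 against (Down, East): payoffs -5, 3, 2 → best response M.
Mutual best responses: (Up, West, B); (Down, East, M).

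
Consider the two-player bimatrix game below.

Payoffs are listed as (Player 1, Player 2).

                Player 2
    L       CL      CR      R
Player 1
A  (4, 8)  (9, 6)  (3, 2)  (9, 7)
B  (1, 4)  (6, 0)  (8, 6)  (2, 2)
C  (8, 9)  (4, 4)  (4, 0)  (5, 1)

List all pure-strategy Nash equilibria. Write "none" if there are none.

Check each profile: it is a Nash equilibrium iff no player can strictly gain by switching unilaterally.
(A, L): Player 1 can switch to C (4 → 8). Not NE.
(A, CL): Player 2 can switch to L (6 → 8). Not NE.
(A, CR): Player 1 can switch to B (3 → 8). Not NE.
(A, R): Player 2 can switch to L (7 → 8). Not NE.
(B, L): Player 1 can switch to A (1 → 4). Not NE.
(B, CL): Player 1 can switch to A (6 → 9). Not NE.
(B, CR): Player 1 gets 8, best alternative 4; Player 2 gets 6, best alternative 4. No profitable deviation — NE.
(B, R): Player 1 can switch to A (2 → 9). Not NE.
(C, L): Player 1 gets 8, best alternative 4; Player 2 gets 9, best alternative 4. No profitable deviation — NE.
(C, CL): Player 1 can switch to A (4 → 9). Not NE.
(C, CR): Player 1 can switch to B (4 → 8). Not NE.
(C, R): Player 1 can switch to A (5 → 9). Not NE.

(B, CR) and (C, L)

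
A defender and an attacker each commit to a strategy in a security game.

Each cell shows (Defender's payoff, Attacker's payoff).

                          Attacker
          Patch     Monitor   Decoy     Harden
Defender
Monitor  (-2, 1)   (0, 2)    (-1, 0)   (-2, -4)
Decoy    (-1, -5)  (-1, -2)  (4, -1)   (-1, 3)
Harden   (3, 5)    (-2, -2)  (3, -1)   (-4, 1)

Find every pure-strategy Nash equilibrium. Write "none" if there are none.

Mark each player's best response to every combination of opponents' strategies; a profile where every player is best-responding is a pure Nash equilibrium.
Defender against Patch: payoffs -2, -1, 3 → best response Harden.
Defender against Monitor: payoffs 0, -1, -2 → best response Monitor.
Defender against Decoy: payoffs -1, 4, 3 → best response Decoy.
Defender against Harden: payoffs -2, -1, -4 → best response Decoy.
Attacker against Monitor: payoffs 1, 2, 0, -4 → best response Monitor.
Attacker against Decoy: payoffs -5, -2, -1, 3 → best response Harden.
Attacker against Harden: payoffs 5, -2, -1, 1 → best response Patch.
Mutual best responses: (Monitor, Monitor); (Decoy, Harden); (Harden, Patch).

The pure Nash equilibria are (Monitor, Monitor) and (Decoy, Harden) and (Harden, Patch).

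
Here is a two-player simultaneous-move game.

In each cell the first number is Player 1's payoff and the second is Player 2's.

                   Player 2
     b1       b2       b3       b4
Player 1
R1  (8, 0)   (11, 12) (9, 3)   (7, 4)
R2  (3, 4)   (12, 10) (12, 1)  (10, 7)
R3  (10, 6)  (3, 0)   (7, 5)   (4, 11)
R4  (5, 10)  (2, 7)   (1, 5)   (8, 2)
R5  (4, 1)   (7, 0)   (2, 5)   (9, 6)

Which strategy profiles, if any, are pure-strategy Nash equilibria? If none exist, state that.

(R2, b2)

Player 1 against b1: payoffs 8, 3, 10, 5, 4 → best response R3.
Player 1 against b2: payoffs 11, 12, 3, 2, 7 → best response R2.
Player 1 against b3: payoffs 9, 12, 7, 1, 2 → best response R2.
Player 1 against b4: payoffs 7, 10, 4, 8, 9 → best response R2.
Player 2 against R1: payoffs 0, 12, 3, 4 → best response b2.
Player 2 against R2: payoffs 4, 10, 1, 7 → best response b2.
Player 2 against R3: payoffs 6, 0, 5, 11 → best response b4.
Player 2 against R4: payoffs 10, 7, 5, 2 → best response b1.
Player 2 against R5: payoffs 1, 0, 5, 6 → best response b4.
Mutual best responses: (R2, b2).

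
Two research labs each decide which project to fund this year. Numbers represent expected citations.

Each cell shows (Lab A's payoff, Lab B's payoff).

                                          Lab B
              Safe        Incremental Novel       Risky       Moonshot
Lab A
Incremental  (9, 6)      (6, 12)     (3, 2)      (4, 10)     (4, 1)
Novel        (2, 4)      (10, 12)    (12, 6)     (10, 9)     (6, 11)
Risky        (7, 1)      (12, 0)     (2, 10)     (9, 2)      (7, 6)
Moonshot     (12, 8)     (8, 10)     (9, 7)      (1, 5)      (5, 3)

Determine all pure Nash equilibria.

For each strategy profile, look for a profitable unilateral deviation.
(Incremental, Safe): Lab A can switch to Moonshot (9 → 12). Not NE.
(Incremental, Incremental): Lab A can switch to Novel (6 → 10). Not NE.
(Incremental, Novel): Lab A can switch to Novel (3 → 12). Not NE.
(Incremental, Risky): Lab A can switch to Novel (4 → 10). Not NE.
(Incremental, Moonshot): Lab A can switch to Novel (4 → 6). Not NE.
(Novel, Safe): Lab A can switch to Incremental (2 → 9). Not NE.
(Novel, Incremental): Lab A can switch to Risky (10 → 12). Not NE.
(Novel, Novel): Lab B can switch to Incremental (6 → 12). Not NE.
(Novel, Risky): Lab B can switch to Incremental (9 → 12). Not NE.
(Novel, Moonshot): Lab A can switch to Risky (6 → 7). Not NE.
(The remaining 10 profiles each have a profitable deviation by the same check.)

There is no pure-strategy Nash equilibrium.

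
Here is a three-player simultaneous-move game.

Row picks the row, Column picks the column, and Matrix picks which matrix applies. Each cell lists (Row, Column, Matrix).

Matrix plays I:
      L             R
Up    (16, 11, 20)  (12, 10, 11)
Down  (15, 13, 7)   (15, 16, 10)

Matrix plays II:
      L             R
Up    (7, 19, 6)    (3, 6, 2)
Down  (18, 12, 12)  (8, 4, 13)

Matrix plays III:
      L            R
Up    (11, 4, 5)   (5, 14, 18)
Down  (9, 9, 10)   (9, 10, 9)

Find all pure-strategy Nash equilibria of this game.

(Up, L, I); (Down, L, II)

Check each profile: it is a Nash equilibrium iff no player can strictly gain by switching unilaterally.
(Up, L, I): Row gets 16, best alternative 15; Column gets 11, best alternative 10; Matrix gets 20, best alternative 6. No profitable deviation — NE.
(Up, L, II): Row can switch to Down (7 → 18). Not NE.
(Up, L, III): Column can switch to R (4 → 14). Not NE.
(Up, R, I): Row can switch to Down (12 → 15). Not NE.
(Up, R, II): Row can switch to Down (3 → 8). Not NE.
(Up, R, III): Row can switch to Down (5 → 9). Not NE.
(Down, L, I): Row can switch to Up (15 → 16). Not NE.
(Down, L, II): Row gets 18, best alternative 7; Column gets 12, best alternative 4; Matrix gets 12, best alternative 10. No profitable deviation — NE.
(Down, L, III): Row can switch to Up (9 → 11). Not NE.
(Down, R, I): Matrix can switch to II (10 → 13). Not NE.
(Down, R, II): Column can switch to L (4 → 12). Not NE.
(Down, R, III): Matrix can switch to I (9 → 10). Not NE.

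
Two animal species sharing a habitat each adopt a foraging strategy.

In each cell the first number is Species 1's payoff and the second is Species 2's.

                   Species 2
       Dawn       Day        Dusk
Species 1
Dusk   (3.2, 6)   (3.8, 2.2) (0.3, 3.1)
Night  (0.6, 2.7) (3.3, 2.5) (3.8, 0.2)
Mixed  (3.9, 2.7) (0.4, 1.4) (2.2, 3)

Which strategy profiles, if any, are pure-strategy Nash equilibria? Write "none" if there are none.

There is no pure-strategy Nash equilibrium.

(Dusk, Dawn): Species 1 can switch to Mixed (3.2 → 3.9). Not NE.
(Dusk, Day): Species 2 can switch to Dawn (2.2 → 6). Not NE.
(Dusk, Dusk): Species 1 can switch to Night (0.3 → 3.8). Not NE.
(Night, Dawn): Species 1 can switch to Dusk (0.6 → 3.2). Not NE.
(Night, Day): Species 1 can switch to Dusk (3.3 → 3.8). Not NE.
(Night, Dusk): Species 2 can switch to Dawn (0.2 → 2.7). Not NE.
(Mixed, Dawn): Species 2 can switch to Dusk (2.7 → 3). Not NE.
(Mixed, Day): Species 1 can switch to Dusk (0.4 → 3.8). Not NE.
(Mixed, Dusk): Species 1 can switch to Night (2.2 → 3.8). Not NE.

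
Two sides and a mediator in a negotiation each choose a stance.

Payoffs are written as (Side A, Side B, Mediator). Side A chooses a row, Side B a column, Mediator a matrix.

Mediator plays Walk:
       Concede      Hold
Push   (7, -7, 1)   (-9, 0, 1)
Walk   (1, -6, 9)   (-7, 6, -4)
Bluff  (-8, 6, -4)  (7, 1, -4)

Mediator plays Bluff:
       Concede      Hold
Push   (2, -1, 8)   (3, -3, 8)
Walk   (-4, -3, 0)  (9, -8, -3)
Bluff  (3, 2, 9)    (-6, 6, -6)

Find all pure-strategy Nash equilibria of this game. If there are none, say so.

(Push, Concede, Walk): Side B can switch to Hold (-7 → 0). Not NE.
(Push, Concede, Bluff): Side A can switch to Bluff (2 → 3). Not NE.
(Push, Hold, Walk): Side A can switch to Walk (-9 → -7). Not NE.
(Push, Hold, Bluff): Side A can switch to Walk (3 → 9). Not NE.
(Walk, Concede, Walk): Side A can switch to Push (1 → 7). Not NE.
(Walk, Concede, Bluff): Side A can switch to Push (-4 → 2). Not NE.
(Walk, Hold, Walk): Side A can switch to Bluff (-7 → 7). Not NE.
(Walk, Hold, Bluff): Side B can switch to Concede (-8 → -3). Not NE.
(Bluff, Concede, Walk): Side A can switch to Push (-8 → 7). Not NE.
(Bluff, Concede, Bluff): Side B can switch to Hold (2 → 6). Not NE.
(Bluff, Hold, Walk): Side B can switch to Concede (1 → 6). Not NE.
(Bluff, Hold, Bluff): Side A can switch to Push (-6 → 3). Not NE.

none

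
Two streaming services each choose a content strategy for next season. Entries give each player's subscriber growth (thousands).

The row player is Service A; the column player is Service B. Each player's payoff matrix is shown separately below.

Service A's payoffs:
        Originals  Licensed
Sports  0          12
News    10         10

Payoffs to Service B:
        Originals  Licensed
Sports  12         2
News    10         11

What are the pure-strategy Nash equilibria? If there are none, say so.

none

(Sports, Originals): Service A can switch to News (0 → 10). Not NE.
(Sports, Licensed): Service B can switch to Originals (2 → 12). Not NE.
(News, Originals): Service B can switch to Licensed (10 → 11). Not NE.
(News, Licensed): Service A can switch to Sports (10 → 12). Not NE.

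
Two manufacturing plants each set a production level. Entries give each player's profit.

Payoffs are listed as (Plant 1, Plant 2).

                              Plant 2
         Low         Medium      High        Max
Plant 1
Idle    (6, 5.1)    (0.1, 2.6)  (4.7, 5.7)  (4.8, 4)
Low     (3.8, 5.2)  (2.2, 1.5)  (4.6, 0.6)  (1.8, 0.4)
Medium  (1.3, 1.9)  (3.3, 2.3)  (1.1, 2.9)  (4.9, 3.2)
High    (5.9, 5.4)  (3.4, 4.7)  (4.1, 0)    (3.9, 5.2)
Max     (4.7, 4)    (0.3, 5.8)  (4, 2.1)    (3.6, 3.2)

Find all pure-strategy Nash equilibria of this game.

For each player, find the best response to each opponent profile; mutual best responses are the pure NE.
Plant 1 against Low: payoffs 6, 3.8, 1.3, 5.9, 4.7 → best response Idle.
Plant 1 against Medium: payoffs 0.1, 2.2, 3.3, 3.4, 0.3 → best response High.
Plant 1 against High: payoffs 4.7, 4.6, 1.1, 4.1, 4 → best response Idle.
Plant 1 against Max: payoffs 4.8, 1.8, 4.9, 3.9, 3.6 → best response Medium.
Plant 2 against Idle: payoffs 5.1, 2.6, 5.7, 4 → best response High.
Plant 2 against Low: payoffs 5.2, 1.5, 0.6, 0.4 → best response Low.
Plant 2 against Medium: payoffs 1.9, 2.3, 2.9, 3.2 → best response Max.
Plant 2 against High: payoffs 5.4, 4.7, 0, 5.2 → best response Low.
Plant 2 against Max: payoffs 4, 5.8, 2.1, 3.2 → best response Medium.
Mutual best responses: (Idle, High); (Medium, Max).

The pure Nash equilibria are (Idle, High), (Medium, Max).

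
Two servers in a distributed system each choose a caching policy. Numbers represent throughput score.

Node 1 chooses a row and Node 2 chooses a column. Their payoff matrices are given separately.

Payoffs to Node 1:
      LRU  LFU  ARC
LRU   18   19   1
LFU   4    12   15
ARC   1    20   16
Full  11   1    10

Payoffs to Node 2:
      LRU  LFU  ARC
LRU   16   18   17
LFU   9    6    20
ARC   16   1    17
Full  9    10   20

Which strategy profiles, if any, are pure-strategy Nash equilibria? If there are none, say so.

For each strategy profile, look for a profitable unilateral deviation.
(LRU, LRU): Node 2 can switch to LFU (16 → 18). Not NE.
(LRU, LFU): Node 1 can switch to ARC (19 → 20). Not NE.
(LRU, ARC): Node 1 can switch to LFU (1 → 15). Not NE.
(LFU, LRU): Node 1 can switch to LRU (4 → 18). Not NE.
(LFU, LFU): Node 1 can switch to LRU (12 → 19). Not NE.
(LFU, ARC): Node 1 can switch to ARC (15 → 16). Not NE.
(ARC, LRU): Node 1 can switch to LRU (1 → 18). Not NE.
(ARC, LFU): Node 2 can switch to LRU (1 → 16). Not NE.
(ARC, ARC): Node 1 gets 16, best alternative 15; Node 2 gets 17, best alternative 16. No profitable deviation — NE.
(The remaining 3 profiles each have a profitable deviation by the same check.)

The unique pure-strategy Nash equilibrium is (ARC, ARC).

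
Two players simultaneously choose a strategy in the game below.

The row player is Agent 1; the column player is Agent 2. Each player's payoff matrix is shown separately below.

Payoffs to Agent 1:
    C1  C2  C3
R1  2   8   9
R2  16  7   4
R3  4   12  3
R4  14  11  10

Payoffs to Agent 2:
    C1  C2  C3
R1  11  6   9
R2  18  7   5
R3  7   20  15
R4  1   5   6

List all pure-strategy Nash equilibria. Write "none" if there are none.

Agent 1 against C1: payoffs 2, 16, 4, 14 → best response R2.
Agent 1 against C2: payoffs 8, 7, 12, 11 → best response R3.
Agent 1 against C3: payoffs 9, 4, 3, 10 → best response R4.
Agent 2 against R1: payoffs 11, 6, 9 → best response C1.
Agent 2 against R2: payoffs 18, 7, 5 → best response C1.
Agent 2 against R3: payoffs 7, 20, 15 → best response C2.
Agent 2 against R4: payoffs 1, 5, 6 → best response C3.
Mutual best responses: (R2, C1); (R3, C2); (R4, C3).

The pure Nash equilibria are (R2, C1), (R3, C2), (R4, C3).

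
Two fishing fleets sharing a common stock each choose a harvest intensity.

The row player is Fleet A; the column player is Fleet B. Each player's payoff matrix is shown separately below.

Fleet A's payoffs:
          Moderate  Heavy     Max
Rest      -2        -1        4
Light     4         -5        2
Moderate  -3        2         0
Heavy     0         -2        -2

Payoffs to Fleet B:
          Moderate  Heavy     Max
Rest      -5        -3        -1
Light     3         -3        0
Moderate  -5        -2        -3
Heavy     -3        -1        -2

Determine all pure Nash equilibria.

(Rest, Max), (Light, Moderate), (Moderate, Heavy)

For each player, find the best response to each opponent profile; mutual best responses are the pure NE.
Fleet A against Moderate: payoffs -2, 4, -3, 0 → best response Light.
Fleet A against Heavy: payoffs -1, -5, 2, -2 → best response Moderate.
Fleet A against Max: payoffs 4, 2, 0, -2 → best response Rest.
Fleet B against Rest: payoffs -5, -3, -1 → best response Max.
Fleet B against Light: payoffs 3, -3, 0 → best response Moderate.
Fleet B against Moderate: payoffs -5, -2, -3 → best response Heavy.
Fleet B against Heavy: payoffs -3, -1, -2 → best response Heavy.
Mutual best responses: (Rest, Max); (Light, Moderate); (Moderate, Heavy).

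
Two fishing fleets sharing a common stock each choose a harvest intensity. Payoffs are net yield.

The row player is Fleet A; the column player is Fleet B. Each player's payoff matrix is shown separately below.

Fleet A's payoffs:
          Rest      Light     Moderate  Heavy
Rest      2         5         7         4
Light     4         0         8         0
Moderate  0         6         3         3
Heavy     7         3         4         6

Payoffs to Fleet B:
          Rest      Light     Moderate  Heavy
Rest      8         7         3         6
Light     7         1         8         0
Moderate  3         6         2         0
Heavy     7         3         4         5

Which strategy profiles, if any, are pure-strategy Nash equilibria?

(Light, Moderate), (Moderate, Light), (Heavy, Rest)

Fleet A against Rest: payoffs 2, 4, 0, 7 → best response Heavy.
Fleet A against Light: payoffs 5, 0, 6, 3 → best response Moderate.
Fleet A against Moderate: payoffs 7, 8, 3, 4 → best response Light.
Fleet A against Heavy: payoffs 4, 0, 3, 6 → best response Heavy.
Fleet B against Rest: payoffs 8, 7, 3, 6 → best response Rest.
Fleet B against Light: payoffs 7, 1, 8, 0 → best response Moderate.
Fleet B against Moderate: payoffs 3, 6, 2, 0 → best response Light.
Fleet B against Heavy: payoffs 7, 3, 4, 5 → best response Rest.
Mutual best responses: (Light, Moderate); (Moderate, Light); (Heavy, Rest).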